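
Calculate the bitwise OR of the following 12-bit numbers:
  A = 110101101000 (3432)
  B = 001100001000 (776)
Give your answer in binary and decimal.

Apply | to each column (1 where either bit is 1):
  110101101000
| 001100001000
--------------
  111101101000

Answer: 111101101000 (3944)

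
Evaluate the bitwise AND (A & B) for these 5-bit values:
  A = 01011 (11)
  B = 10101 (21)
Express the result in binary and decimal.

Apply & to each column (1 only where both bits are 1):
  01011
& 10101
-------
  00001

Answer: 00001 (1)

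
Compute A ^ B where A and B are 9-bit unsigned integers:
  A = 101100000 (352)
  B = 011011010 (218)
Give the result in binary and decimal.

Apply ^ to each column (1 where bits differ):
  101100000
^ 011011010
-----------
  110111010

Answer: 110111010 (442)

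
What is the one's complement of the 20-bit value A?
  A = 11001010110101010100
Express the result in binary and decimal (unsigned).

Flip each bit (0->1, 1->0):
  11001010110101010100
  00110101001010101011

Answer: 00110101001010101011 (217771)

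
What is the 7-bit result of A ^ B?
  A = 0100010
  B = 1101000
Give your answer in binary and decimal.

Apply ^ to each column (1 where bits differ):
  0100010
^ 1101000
---------
  1001010

Answer: 1001010 (74)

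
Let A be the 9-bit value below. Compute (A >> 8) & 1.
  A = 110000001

Bit 8 is the 9th from the right.
  110000001
  ^
That bit is 1.

Answer: 1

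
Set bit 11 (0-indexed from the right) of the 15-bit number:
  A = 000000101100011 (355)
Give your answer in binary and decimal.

Mask = 1 << 11 = 000100000000000
Bit 11 of A is 0, so OR-ing with the mask flips it to 1.
  000000101100011
| 000100000000000
-----------------
  000100101100011

Answer: 000100101100011 (2403)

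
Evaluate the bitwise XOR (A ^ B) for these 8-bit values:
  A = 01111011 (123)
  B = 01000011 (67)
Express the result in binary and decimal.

Apply ^ to each column (1 where bits differ):
  01111011
^ 01000011
----------
  00111000

Answer: 00111000 (56)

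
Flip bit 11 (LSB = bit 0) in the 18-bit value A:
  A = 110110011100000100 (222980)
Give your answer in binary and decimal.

Mask = 1 << 11 = 000000100000000000
Bit 11 of A is 0; XOR with the mask flips it to 1.
  110110011100000100
^ 000000100000000000
--------------------
  110110111100000100

Answer: 110110111100000100 (225028)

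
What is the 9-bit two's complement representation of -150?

1. Binary of +150:  010010110
2. Invert bits:     101101001
3. Add 1:           101101010

Answer: 101101010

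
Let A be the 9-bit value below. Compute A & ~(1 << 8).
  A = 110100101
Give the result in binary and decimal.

Mask = ~(1 << 8) = 011111111
Bit 8 of A is 1, so AND-ing with the mask clears it to 0.
  110100101
& 011111111
-----------
  010100101

Answer: 010100101 (165)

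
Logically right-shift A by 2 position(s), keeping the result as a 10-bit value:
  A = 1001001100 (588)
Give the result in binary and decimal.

Logical shift right by 2: drop the bottom 2 bit(s), prepend 2 zero(s) on the left.
  1001001100  ->  keep [10010011], discard [00], prepend 00
= 0010010011

Answer: 0010010011 (147)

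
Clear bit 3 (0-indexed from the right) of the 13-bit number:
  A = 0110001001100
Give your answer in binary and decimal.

Mask = ~(1 << 3) = 1111111110111
Bit 3 of A is 1, so AND-ing with the mask clears it to 0.
  0110001001100
& 1111111110111
---------------
  0110001000100

Answer: 0110001000100 (3140)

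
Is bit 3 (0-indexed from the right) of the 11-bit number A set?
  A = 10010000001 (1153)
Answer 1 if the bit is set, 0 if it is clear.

Bit 3 is the 4th from the right.
  10010000001
         ^
That bit is 0.

Answer: 0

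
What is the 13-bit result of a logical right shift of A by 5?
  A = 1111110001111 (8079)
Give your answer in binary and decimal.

Logical shift right by 5: drop the bottom 5 bit(s), prepend 5 zero(s) on the left.
  1111110001111  ->  keep [11111100], discard [01111], prepend 00000
= 0000011111100

Answer: 0000011111100 (252)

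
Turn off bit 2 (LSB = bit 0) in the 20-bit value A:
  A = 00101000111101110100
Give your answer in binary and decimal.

Mask = ~(1 << 2) = 11111111111111111011
Bit 2 of A is 1, so AND-ing with the mask clears it to 0.
  00101000111101110100
& 11111111111111111011
----------------------
  00101000111101110000

Answer: 00101000111101110000 (167792)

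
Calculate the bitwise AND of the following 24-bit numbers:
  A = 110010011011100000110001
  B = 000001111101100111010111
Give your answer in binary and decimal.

Apply & to each column (1 only where both bits are 1):
  110010011011100000110001
& 000001111101100111010111
--------------------------
  000000011001100000010001

Answer: 000000011001100000010001 (104465)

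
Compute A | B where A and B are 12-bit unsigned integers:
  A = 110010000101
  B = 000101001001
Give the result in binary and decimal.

Apply | to each column (1 where either bit is 1):
  110010000101
| 000101001001
--------------
  110111001101

Answer: 110111001101 (3533)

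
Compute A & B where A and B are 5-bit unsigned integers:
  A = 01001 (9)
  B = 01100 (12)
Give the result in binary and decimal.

Apply & to each column (1 only where both bits are 1):
  01001
& 01100
-------
  01000

Answer: 01000 (8)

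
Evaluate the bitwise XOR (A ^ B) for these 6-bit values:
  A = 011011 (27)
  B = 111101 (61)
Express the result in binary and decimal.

Apply ^ to each column (1 where bits differ):
  011011
^ 111101
--------
  100110

Answer: 100110 (38)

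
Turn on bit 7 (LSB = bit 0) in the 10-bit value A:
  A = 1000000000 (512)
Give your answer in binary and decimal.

Mask = 1 << 7 = 0010000000
Bit 7 of A is 0, so OR-ing with the mask flips it to 1.
  1000000000
| 0010000000
------------
  1010000000

Answer: 1010000000 (640)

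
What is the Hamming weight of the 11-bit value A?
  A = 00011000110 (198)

00011000110
1-bits at positions (from bit 0 = LSB): 1, 2, 6, 7
Count = 4

Answer: 4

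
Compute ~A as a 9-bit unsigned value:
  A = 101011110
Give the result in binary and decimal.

Flip each bit (0->1, 1->0):
  101011110
  010100001

Answer: 010100001 (161)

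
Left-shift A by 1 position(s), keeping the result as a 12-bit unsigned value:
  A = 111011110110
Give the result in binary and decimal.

Shift left by 1: drop the top 1 bit(s), append 1 zero(s) on the right.
  111011110110  ->  discard [1], keep [11011110110], append 0
= 110111101100

Answer: 110111101100 (3564)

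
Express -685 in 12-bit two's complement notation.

1. Binary of +685:  001010101101
2. Invert bits:     110101010010
3. Add 1:           110101010011

Answer: 110101010011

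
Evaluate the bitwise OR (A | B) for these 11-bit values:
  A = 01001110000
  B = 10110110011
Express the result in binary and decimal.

Apply | to each column (1 where either bit is 1):
  01001110000
| 10110110011
-------------
  11111110011

Answer: 11111110011 (2035)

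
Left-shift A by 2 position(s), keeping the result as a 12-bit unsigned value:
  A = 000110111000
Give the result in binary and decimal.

Shift left by 2: drop the top 2 bit(s), append 2 zero(s) on the right.
  000110111000  ->  discard [00], keep [0110111000], append 00
= 011011100000

Answer: 011011100000 (1760)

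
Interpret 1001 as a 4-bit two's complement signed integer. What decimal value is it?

MSB is 1, so the value is negative. Find the magnitude:
1. Invert bits:  0110
2. Add 1:        0111  = 7
3. Apply sign:   -7

Answer: -7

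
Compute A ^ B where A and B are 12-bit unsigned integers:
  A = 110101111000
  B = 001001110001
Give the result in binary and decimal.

Apply ^ to each column (1 where bits differ):
  110101111000
^ 001001110001
--------------
  111100001001

Answer: 111100001001 (3849)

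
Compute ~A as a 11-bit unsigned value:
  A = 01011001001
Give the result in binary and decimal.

Flip each bit (0->1, 1->0):
  01011001001
  10100110110

Answer: 10100110110 (1334)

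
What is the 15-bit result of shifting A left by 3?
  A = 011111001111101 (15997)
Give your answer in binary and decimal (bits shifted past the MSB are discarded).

Shift left by 3: drop the top 3 bit(s), append 3 zero(s) on the right.
  011111001111101  ->  discard [011], keep [111001111101], append 000
= 111001111101000

Answer: 111001111101000 (29672)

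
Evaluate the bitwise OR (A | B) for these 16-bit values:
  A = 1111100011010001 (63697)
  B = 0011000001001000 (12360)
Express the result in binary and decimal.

Apply | to each column (1 where either bit is 1):
  1111100011010001
| 0011000001001000
------------------
  1111100011011001

Answer: 1111100011011001 (63705)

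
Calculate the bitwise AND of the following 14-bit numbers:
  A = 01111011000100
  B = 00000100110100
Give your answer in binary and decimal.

Apply & to each column (1 only where both bits are 1):
  01111011000100
& 00000100110100
----------------
  00000000000100

Answer: 00000000000100 (4)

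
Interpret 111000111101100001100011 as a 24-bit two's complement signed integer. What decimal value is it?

MSB is 1, so the value is negative. Find the magnitude:
1. Invert bits:  000111000010011110011100
2. Add 1:        000111000010011110011101  = 1845149
3. Apply sign:   -1845149

Answer: -1845149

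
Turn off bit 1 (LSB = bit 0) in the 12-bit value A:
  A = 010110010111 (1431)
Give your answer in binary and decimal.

Mask = ~(1 << 1) = 111111111101
Bit 1 of A is 1, so AND-ing with the mask clears it to 0.
  010110010111
& 111111111101
--------------
  010110010101

Answer: 010110010101 (1429)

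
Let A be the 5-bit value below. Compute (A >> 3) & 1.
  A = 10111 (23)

Bit 3 is the 4th from the right.
  10111
   ^
That bit is 0.

Answer: 0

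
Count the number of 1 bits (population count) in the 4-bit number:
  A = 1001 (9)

1001
1-bits at positions (from bit 0 = LSB): 0, 3
Count = 2

Answer: 2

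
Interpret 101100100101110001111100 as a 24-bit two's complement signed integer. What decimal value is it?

MSB is 1, so the value is negative. Find the magnitude:
1. Invert bits:  010011011010001110000011
2. Add 1:        010011011010001110000100  = 5088132
3. Apply sign:   -5088132

Answer: -5088132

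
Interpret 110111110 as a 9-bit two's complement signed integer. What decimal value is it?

MSB is 1, so the value is negative. Find the magnitude:
1. Invert bits:  001000001
2. Add 1:        001000010  = 66
3. Apply sign:   -66

Answer: -66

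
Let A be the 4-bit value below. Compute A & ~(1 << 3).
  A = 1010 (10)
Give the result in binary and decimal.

Mask = ~(1 << 3) = 0111
Bit 3 of A is 1, so AND-ing with the mask clears it to 0.
  1010
& 0111
------
  0010

Answer: 0010 (2)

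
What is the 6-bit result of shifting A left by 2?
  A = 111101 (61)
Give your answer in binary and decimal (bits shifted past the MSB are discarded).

Shift left by 2: drop the top 2 bit(s), append 2 zero(s) on the right.
  111101  ->  discard [11], keep [1101], append 00
= 110100

Answer: 110100 (52)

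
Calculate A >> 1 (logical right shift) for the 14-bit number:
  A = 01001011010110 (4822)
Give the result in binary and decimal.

Logical shift right by 1: drop the bottom 1 bit(s), prepend 1 zero(s) on the left.
  01001011010110  ->  keep [0100101101011], discard [0], prepend 0
= 00100101101011

Answer: 00100101101011 (2411)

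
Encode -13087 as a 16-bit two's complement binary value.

1. Binary of +13087:  0011001100011111
2. Invert bits:     1100110011100000
3. Add 1:           1100110011100001

Answer: 1100110011100001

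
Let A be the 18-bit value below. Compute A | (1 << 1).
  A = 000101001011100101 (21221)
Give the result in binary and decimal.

Mask = 1 << 1 = 000000000000000010
Bit 1 of A is 0, so OR-ing with the mask flips it to 1.
  000101001011100101
| 000000000000000010
--------------------
  000101001011100111

Answer: 000101001011100111 (21223)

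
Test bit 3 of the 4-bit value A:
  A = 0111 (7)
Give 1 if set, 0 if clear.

Bit 3 is the 4th from the right.
  0111
  ^
That bit is 0.

Answer: 0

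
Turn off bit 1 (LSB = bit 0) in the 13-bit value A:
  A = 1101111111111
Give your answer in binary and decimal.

Mask = ~(1 << 1) = 1111111111101
Bit 1 of A is 1, so AND-ing with the mask clears it to 0.
  1101111111111
& 1111111111101
---------------
  1101111111101

Answer: 1101111111101 (7165)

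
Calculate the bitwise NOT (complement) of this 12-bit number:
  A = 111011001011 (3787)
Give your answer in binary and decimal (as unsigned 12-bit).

Flip each bit (0->1, 1->0):
  111011001011
  000100110100

Answer: 000100110100 (308)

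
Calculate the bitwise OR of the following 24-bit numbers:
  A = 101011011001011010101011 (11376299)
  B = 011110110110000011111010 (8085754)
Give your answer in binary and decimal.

Apply | to each column (1 where either bit is 1):
  101011011001011010101011
| 011110110110000011111010
--------------------------
  111111111111011011111011

Answer: 111111111111011011111011 (16774907)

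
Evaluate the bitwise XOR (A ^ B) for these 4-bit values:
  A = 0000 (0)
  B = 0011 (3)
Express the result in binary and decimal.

Apply ^ to each column (1 where bits differ):
  0000
^ 0011
------
  0011

Answer: 0011 (3)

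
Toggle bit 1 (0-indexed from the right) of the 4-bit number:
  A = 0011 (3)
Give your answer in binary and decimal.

Mask = 1 << 1 = 0010
Bit 1 of A is 1; XOR with the mask flips it to 0.
  0011
^ 0010
------
  0001

Answer: 0001 (1)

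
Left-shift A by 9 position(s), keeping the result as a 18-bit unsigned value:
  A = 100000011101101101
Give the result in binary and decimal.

Shift left by 9: drop the top 9 bit(s), append 9 zero(s) on the right.
  100000011101101101  ->  discard [100000011], keep [101101101], append 000000000
= 101101101000000000

Answer: 101101101000000000 (186880)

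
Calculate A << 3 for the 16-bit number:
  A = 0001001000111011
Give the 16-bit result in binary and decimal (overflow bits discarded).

Shift left by 3: drop the top 3 bit(s), append 3 zero(s) on the right.
  0001001000111011  ->  discard [000], keep [1001000111011], append 000
= 1001000111011000

Answer: 1001000111011000 (37336)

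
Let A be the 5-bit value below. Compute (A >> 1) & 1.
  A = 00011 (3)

Bit 1 is the 2nd from the right.
  00011
     ^
That bit is 1.

Answer: 1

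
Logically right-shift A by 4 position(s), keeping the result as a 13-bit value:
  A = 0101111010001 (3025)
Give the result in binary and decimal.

Logical shift right by 4: drop the bottom 4 bit(s), prepend 4 zero(s) on the left.
  0101111010001  ->  keep [010111101], discard [0001], prepend 0000
= 0000010111101

Answer: 0000010111101 (189)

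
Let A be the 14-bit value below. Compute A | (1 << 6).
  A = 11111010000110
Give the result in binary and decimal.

Mask = 1 << 6 = 00000001000000
Bit 6 of A is 0, so OR-ing with the mask flips it to 1.
  11111010000110
| 00000001000000
----------------
  11111011000110

Answer: 11111011000110 (16070)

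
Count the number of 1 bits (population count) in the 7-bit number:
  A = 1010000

1010000
1-bits at positions (from bit 0 = LSB): 4, 6
Count = 2

Answer: 2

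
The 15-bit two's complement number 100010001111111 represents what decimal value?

MSB is 1, so the value is negative. Find the magnitude:
1. Invert bits:  011101110000000
2. Add 1:        011101110000001  = 15233
3. Apply sign:   -15233

Answer: -15233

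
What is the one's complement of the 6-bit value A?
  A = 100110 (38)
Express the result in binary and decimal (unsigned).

Flip each bit (0->1, 1->0):
  100110
  011001

Answer: 011001 (25)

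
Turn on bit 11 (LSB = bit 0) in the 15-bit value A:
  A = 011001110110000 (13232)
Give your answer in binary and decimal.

Mask = 1 << 11 = 000100000000000
Bit 11 of A is 0, so OR-ing with the mask flips it to 1.
  011001110110000
| 000100000000000
-----------------
  011101110110000

Answer: 011101110110000 (15280)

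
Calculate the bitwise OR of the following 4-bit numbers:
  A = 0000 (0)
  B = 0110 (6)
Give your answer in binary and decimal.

Apply | to each column (1 where either bit is 1):
  0000
| 0110
------
  0110

Answer: 0110 (6)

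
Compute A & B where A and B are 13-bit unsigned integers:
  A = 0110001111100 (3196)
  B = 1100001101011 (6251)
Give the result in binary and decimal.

Apply & to each column (1 only where both bits are 1):
  0110001111100
& 1100001101011
---------------
  0100001101000

Answer: 0100001101000 (2152)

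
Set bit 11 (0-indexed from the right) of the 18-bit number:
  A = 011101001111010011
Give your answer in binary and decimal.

Mask = 1 << 11 = 000000100000000000
Bit 11 of A is 0, so OR-ing with the mask flips it to 1.
  011101001111010011
| 000000100000000000
--------------------
  011101101111010011

Answer: 011101101111010011 (121811)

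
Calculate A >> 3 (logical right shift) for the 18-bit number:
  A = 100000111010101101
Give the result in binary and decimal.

Logical shift right by 3: drop the bottom 3 bit(s), prepend 3 zero(s) on the left.
  100000111010101101  ->  keep [100000111010101], discard [101], prepend 000
= 000100000111010101

Answer: 000100000111010101 (16853)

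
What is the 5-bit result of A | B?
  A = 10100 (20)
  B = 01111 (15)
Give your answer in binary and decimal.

Apply | to each column (1 where either bit is 1):
  10100
| 01111
-------
  11111

Answer: 11111 (31)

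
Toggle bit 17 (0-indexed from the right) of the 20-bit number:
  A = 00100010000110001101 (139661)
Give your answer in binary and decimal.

Mask = 1 << 17 = 00100000000000000000
Bit 17 of A is 1; XOR with the mask flips it to 0.
  00100010000110001101
^ 00100000000000000000
----------------------
  00000010000110001101

Answer: 00000010000110001101 (8589)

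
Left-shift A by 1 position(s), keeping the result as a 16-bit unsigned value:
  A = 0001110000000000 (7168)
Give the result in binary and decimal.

Shift left by 1: drop the top 1 bit(s), append 1 zero(s) on the right.
  0001110000000000  ->  discard [0], keep [001110000000000], append 0
= 0011100000000000

Answer: 0011100000000000 (14336)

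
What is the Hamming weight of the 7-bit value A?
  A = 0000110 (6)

0000110
1-bits at positions (from bit 0 = LSB): 1, 2
Count = 2

Answer: 2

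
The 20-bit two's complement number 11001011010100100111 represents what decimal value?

MSB is 1, so the value is negative. Find the magnitude:
1. Invert bits:  00110100101011011000
2. Add 1:        00110100101011011001  = 215769
3. Apply sign:   -215769

Answer: -215769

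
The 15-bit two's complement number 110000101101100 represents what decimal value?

MSB is 1, so the value is negative. Find the magnitude:
1. Invert bits:  001111010010011
2. Add 1:        001111010010100  = 7828
3. Apply sign:   -7828

Answer: -7828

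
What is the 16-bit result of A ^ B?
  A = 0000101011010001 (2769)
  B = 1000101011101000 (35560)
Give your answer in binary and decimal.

Apply ^ to each column (1 where bits differ):
  0000101011010001
^ 1000101011101000
------------------
  1000000000111001

Answer: 1000000000111001 (32825)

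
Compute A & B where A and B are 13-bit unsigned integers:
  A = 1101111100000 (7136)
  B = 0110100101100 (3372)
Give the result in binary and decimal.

Apply & to each column (1 only where both bits are 1):
  1101111100000
& 0110100101100
---------------
  0100100100000

Answer: 0100100100000 (2336)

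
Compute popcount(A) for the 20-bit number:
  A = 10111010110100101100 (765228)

10111010110100101100
1-bits at positions (from bit 0 = LSB): 2, 3, 5, 8, 10, 11, 13, 15, 16, 17, 19
Count = 11

Answer: 11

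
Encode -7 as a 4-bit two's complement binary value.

1. Binary of +7:  0111
2. Invert bits:     1000
3. Add 1:           1001

Answer: 1001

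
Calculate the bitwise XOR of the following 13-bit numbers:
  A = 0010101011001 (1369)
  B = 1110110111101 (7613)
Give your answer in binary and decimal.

Apply ^ to each column (1 where bits differ):
  0010101011001
^ 1110110111101
---------------
  1100011100100

Answer: 1100011100100 (6372)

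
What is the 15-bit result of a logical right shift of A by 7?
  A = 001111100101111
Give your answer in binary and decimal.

Logical shift right by 7: drop the bottom 7 bit(s), prepend 7 zero(s) on the left.
  001111100101111  ->  keep [00111110], discard [0101111], prepend 0000000
= 000000000111110

Answer: 000000000111110 (62)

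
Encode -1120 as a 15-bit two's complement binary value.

1. Binary of +1120:  000010001100000
2. Invert bits:     111101110011111
3. Add 1:           111101110100000

Answer: 111101110100000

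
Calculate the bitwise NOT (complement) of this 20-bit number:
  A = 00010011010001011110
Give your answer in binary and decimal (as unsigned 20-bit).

Flip each bit (0->1, 1->0):
  00010011010001011110
  11101100101110100001

Answer: 11101100101110100001 (969633)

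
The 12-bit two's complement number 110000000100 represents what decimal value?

MSB is 1, so the value is negative. Find the magnitude:
1. Invert bits:  001111111011
2. Add 1:        001111111100  = 1020
3. Apply sign:   -1020

Answer: -1020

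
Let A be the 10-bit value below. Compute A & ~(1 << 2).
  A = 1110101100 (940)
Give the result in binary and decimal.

Mask = ~(1 << 2) = 1111111011
Bit 2 of A is 1, so AND-ing with the mask clears it to 0.
  1110101100
& 1111111011
------------
  1110101000

Answer: 1110101000 (936)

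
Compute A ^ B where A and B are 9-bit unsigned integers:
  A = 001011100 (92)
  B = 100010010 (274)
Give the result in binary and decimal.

Apply ^ to each column (1 where bits differ):
  001011100
^ 100010010
-----------
  101001110

Answer: 101001110 (334)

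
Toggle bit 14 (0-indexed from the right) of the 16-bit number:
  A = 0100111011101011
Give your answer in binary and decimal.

Mask = 1 << 14 = 0100000000000000
Bit 14 of A is 1; XOR with the mask flips it to 0.
  0100111011101011
^ 0100000000000000
------------------
  0000111011101011

Answer: 0000111011101011 (3819)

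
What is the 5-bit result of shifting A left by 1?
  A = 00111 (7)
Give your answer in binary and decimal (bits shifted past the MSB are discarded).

Shift left by 1: drop the top 1 bit(s), append 1 zero(s) on the right.
  00111  ->  discard [0], keep [0111], append 0
= 01110

Answer: 01110 (14)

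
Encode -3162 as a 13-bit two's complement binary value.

1. Binary of +3162:  0110001011010
2. Invert bits:     1001110100101
3. Add 1:           1001110100110

Answer: 1001110100110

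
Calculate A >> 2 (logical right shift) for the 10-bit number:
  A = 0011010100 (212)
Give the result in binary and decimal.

Logical shift right by 2: drop the bottom 2 bit(s), prepend 2 zero(s) on the left.
  0011010100  ->  keep [00110101], discard [00], prepend 00
= 0000110101

Answer: 0000110101 (53)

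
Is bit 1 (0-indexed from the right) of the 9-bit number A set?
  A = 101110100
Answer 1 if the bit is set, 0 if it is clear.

Bit 1 is the 2nd from the right.
  101110100
         ^
That bit is 0.

Answer: 0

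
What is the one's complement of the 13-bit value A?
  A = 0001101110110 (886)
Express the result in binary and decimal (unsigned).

Flip each bit (0->1, 1->0):
  0001101110110
  1110010001001

Answer: 1110010001001 (7305)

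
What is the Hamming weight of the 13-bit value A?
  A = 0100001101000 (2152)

0100001101000
1-bits at positions (from bit 0 = LSB): 3, 5, 6, 11
Count = 4

Answer: 4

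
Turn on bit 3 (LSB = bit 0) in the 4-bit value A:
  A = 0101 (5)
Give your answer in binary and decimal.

Mask = 1 << 3 = 1000
Bit 3 of A is 0, so OR-ing with the mask flips it to 1.
  0101
| 1000
------
  1101

Answer: 1101 (13)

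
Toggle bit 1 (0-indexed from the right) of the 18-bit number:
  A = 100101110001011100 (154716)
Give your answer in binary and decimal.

Mask = 1 << 1 = 000000000000000010
Bit 1 of A is 0; XOR with the mask flips it to 1.
  100101110001011100
^ 000000000000000010
--------------------
  100101110001011110

Answer: 100101110001011110 (154718)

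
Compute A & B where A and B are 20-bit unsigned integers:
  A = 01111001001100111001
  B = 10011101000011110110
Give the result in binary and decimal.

Apply & to each column (1 only where both bits are 1):
  01111001001100111001
& 10011101000011110110
----------------------
  00011001000000110000

Answer: 00011001000000110000 (102448)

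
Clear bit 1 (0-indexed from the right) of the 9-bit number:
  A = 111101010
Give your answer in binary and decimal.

Mask = ~(1 << 1) = 111111101
Bit 1 of A is 1, so AND-ing with the mask clears it to 0.
  111101010
& 111111101
-----------
  111101000

Answer: 111101000 (488)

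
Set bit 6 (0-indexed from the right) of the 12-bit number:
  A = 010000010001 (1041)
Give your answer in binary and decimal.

Mask = 1 << 6 = 000001000000
Bit 6 of A is 0, so OR-ing with the mask flips it to 1.
  010000010001
| 000001000000
--------------
  010001010001

Answer: 010001010001 (1105)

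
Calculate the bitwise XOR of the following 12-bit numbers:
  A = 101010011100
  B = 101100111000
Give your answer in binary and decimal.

Apply ^ to each column (1 where bits differ):
  101010011100
^ 101100111000
--------------
  000110100100

Answer: 000110100100 (420)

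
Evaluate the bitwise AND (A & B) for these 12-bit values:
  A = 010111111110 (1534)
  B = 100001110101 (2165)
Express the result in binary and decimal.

Apply & to each column (1 only where both bits are 1):
  010111111110
& 100001110101
--------------
  000001110100

Answer: 000001110100 (116)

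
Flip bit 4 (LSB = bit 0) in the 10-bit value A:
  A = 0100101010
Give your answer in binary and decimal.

Mask = 1 << 4 = 0000010000
Bit 4 of A is 0; XOR with the mask flips it to 1.
  0100101010
^ 0000010000
------------
  0100111010

Answer: 0100111010 (314)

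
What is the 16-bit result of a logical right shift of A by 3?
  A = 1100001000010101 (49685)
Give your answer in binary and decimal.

Logical shift right by 3: drop the bottom 3 bit(s), prepend 3 zero(s) on the left.
  1100001000010101  ->  keep [1100001000010], discard [101], prepend 000
= 0001100001000010

Answer: 0001100001000010 (6210)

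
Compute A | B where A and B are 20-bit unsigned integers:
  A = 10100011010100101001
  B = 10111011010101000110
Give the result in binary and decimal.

Apply | to each column (1 where either bit is 1):
  10100011010100101001
| 10111011010101000110
----------------------
  10111011010101101111

Answer: 10111011010101101111 (767343)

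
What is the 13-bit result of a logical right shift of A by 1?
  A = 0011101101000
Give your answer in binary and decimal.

Logical shift right by 1: drop the bottom 1 bit(s), prepend 1 zero(s) on the left.
  0011101101000  ->  keep [001110110100], discard [0], prepend 0
= 0001110110100

Answer: 0001110110100 (948)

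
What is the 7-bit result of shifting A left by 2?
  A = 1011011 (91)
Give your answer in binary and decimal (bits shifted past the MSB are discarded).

Shift left by 2: drop the top 2 bit(s), append 2 zero(s) on the right.
  1011011  ->  discard [10], keep [11011], append 00
= 1101100

Answer: 1101100 (108)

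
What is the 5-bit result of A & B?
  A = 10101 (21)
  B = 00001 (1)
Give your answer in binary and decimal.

Apply & to each column (1 only where both bits are 1):
  10101
& 00001
-------
  00001

Answer: 00001 (1)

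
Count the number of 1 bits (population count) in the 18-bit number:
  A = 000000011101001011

000000011101001011
1-bits at positions (from bit 0 = LSB): 0, 1, 3, 6, 8, 9, 10
Count = 7

Answer: 7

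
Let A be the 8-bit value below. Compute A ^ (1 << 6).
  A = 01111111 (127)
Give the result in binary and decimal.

Mask = 1 << 6 = 01000000
Bit 6 of A is 1; XOR with the mask flips it to 0.
  01111111
^ 01000000
----------
  00111111

Answer: 00111111 (63)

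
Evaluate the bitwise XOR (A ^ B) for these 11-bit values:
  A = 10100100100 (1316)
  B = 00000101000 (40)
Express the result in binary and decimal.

Apply ^ to each column (1 where bits differ):
  10100100100
^ 00000101000
-------------
  10100001100

Answer: 10100001100 (1292)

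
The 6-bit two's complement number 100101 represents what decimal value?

MSB is 1, so the value is negative. Find the magnitude:
1. Invert bits:  011010
2. Add 1:        011011  = 27
3. Apply sign:   -27

Answer: -27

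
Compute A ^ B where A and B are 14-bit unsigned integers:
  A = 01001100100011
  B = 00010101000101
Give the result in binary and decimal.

Apply ^ to each column (1 where bits differ):
  01001100100011
^ 00010101000101
----------------
  01011001100110

Answer: 01011001100110 (5734)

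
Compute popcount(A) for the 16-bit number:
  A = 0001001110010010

0001001110010010
1-bits at positions (from bit 0 = LSB): 1, 4, 7, 8, 9, 12
Count = 6

Answer: 6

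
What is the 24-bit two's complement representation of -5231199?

1. Binary of +5231199:  010011111101001001011111
2. Invert bits:     101100000010110110100000
3. Add 1:           101100000010110110100001

Answer: 101100000010110110100001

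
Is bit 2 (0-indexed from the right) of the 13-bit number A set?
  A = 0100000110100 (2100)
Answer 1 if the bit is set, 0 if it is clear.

Bit 2 is the 3rd from the right.
  0100000110100
            ^
That bit is 1.

Answer: 1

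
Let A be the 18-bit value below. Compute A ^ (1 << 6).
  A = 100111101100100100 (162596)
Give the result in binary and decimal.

Mask = 1 << 6 = 000000000001000000
Bit 6 of A is 0; XOR with the mask flips it to 1.
  100111101100100100
^ 000000000001000000
--------------------
  100111101101100100

Answer: 100111101101100100 (162660)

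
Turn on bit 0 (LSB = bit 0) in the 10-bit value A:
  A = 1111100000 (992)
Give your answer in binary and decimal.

Mask = 1 << 0 = 0000000001
Bit 0 of A is 0, so OR-ing with the mask flips it to 1.
  1111100000
| 0000000001
------------
  1111100001

Answer: 1111100001 (993)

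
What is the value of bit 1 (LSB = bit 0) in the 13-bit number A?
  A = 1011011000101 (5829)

Bit 1 is the 2nd from the right.
  1011011000101
             ^
That bit is 0.

Answer: 0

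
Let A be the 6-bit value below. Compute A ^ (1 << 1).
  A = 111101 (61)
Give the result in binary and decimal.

Mask = 1 << 1 = 000010
Bit 1 of A is 0; XOR with the mask flips it to 1.
  111101
^ 000010
--------
  111111

Answer: 111111 (63)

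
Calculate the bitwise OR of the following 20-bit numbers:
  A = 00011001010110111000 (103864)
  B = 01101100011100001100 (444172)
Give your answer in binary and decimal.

Apply | to each column (1 where either bit is 1):
  00011001010110111000
| 01101100011100001100
----------------------
  01111101011110111100

Answer: 01111101011110111100 (513980)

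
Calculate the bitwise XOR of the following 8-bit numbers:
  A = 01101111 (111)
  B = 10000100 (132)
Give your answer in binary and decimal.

Apply ^ to each column (1 where bits differ):
  01101111
^ 10000100
----------
  11101011

Answer: 11101011 (235)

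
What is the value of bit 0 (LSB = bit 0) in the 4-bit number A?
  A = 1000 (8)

Bit 0 is the 1st from the right.
  1000
     ^
That bit is 0.

Answer: 0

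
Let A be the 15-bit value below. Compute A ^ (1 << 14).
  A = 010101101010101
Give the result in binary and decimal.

Mask = 1 << 14 = 100000000000000
Bit 14 of A is 0; XOR with the mask flips it to 1.
  010101101010101
^ 100000000000000
-----------------
  110101101010101

Answer: 110101101010101 (27477)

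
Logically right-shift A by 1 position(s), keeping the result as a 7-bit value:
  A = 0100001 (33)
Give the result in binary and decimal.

Logical shift right by 1: drop the bottom 1 bit(s), prepend 1 zero(s) on the left.
  0100001  ->  keep [010000], discard [1], prepend 0
= 0010000

Answer: 0010000 (16)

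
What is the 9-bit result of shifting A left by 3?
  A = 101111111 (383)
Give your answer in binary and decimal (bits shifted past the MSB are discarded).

Shift left by 3: drop the top 3 bit(s), append 3 zero(s) on the right.
  101111111  ->  discard [101], keep [111111], append 000
= 111111000

Answer: 111111000 (504)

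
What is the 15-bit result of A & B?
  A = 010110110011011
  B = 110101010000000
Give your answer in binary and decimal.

Apply & to each column (1 only where both bits are 1):
  010110110011011
& 110101010000000
-----------------
  010100010000000

Answer: 010100010000000 (10368)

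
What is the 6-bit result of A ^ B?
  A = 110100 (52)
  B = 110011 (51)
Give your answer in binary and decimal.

Apply ^ to each column (1 where bits differ):
  110100
^ 110011
--------
  000111

Answer: 000111 (7)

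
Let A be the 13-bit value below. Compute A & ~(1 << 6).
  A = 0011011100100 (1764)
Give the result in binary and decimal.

Mask = ~(1 << 6) = 1111110111111
Bit 6 of A is 1, so AND-ing with the mask clears it to 0.
  0011011100100
& 1111110111111
---------------
  0011010100100

Answer: 0011010100100 (1700)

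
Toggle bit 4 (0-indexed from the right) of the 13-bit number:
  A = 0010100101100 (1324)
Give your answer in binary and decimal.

Mask = 1 << 4 = 0000000010000
Bit 4 of A is 0; XOR with the mask flips it to 1.
  0010100101100
^ 0000000010000
---------------
  0010100111100

Answer: 0010100111100 (1340)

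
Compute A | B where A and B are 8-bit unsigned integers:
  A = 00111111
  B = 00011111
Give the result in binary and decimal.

Apply | to each column (1 where either bit is 1):
  00111111
| 00011111
----------
  00111111

Answer: 00111111 (63)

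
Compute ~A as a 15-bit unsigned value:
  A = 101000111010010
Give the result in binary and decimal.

Flip each bit (0->1, 1->0):
  101000111010010
  010111000101101

Answer: 010111000101101 (11821)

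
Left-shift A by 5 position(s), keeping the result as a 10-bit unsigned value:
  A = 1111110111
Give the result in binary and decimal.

Shift left by 5: drop the top 5 bit(s), append 5 zero(s) on the right.
  1111110111  ->  discard [11111], keep [10111], append 00000
= 1011100000

Answer: 1011100000 (736)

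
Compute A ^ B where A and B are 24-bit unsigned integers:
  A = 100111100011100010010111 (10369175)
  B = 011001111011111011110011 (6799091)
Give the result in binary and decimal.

Apply ^ to each column (1 where bits differ):
  100111100011100010010111
^ 011001111011111011110011
--------------------------
  111110011000011001100100

Answer: 111110011000011001100100 (16352868)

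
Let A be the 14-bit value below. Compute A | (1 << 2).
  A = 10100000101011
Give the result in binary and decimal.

Mask = 1 << 2 = 00000000000100
Bit 2 of A is 0, so OR-ing with the mask flips it to 1.
  10100000101011
| 00000000000100
----------------
  10100000101111

Answer: 10100000101111 (10287)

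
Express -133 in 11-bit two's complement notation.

1. Binary of +133:  00010000101
2. Invert bits:     11101111010
3. Add 1:           11101111011

Answer: 11101111011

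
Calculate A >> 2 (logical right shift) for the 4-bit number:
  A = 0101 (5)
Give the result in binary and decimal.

Logical shift right by 2: drop the bottom 2 bit(s), prepend 2 zero(s) on the left.
  0101  ->  keep [01], discard [01], prepend 00
= 0001

Answer: 0001 (1)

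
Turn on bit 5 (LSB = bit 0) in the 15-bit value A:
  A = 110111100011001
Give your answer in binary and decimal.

Mask = 1 << 5 = 000000000100000
Bit 5 of A is 0, so OR-ing with the mask flips it to 1.
  110111100011001
| 000000000100000
-----------------
  110111100111001

Answer: 110111100111001 (28473)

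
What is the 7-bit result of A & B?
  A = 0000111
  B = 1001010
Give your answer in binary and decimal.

Apply & to each column (1 only where both bits are 1):
  0000111
& 1001010
---------
  0000010

Answer: 0000010 (2)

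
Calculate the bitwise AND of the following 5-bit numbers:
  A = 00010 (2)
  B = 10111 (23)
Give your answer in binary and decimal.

Apply & to each column (1 only where both bits are 1):
  00010
& 10111
-------
  00010

Answer: 00010 (2)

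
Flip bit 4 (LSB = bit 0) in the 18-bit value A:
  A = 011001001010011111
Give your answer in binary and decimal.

Mask = 1 << 4 = 000000000000010000
Bit 4 of A is 1; XOR with the mask flips it to 0.
  011001001010011111
^ 000000000000010000
--------------------
  011001001010001111

Answer: 011001001010001111 (103055)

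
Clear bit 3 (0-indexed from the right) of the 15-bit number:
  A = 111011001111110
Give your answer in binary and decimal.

Mask = ~(1 << 3) = 111111111110111
Bit 3 of A is 1, so AND-ing with the mask clears it to 0.
  111011001111110
& 111111111110111
-----------------
  111011001110110

Answer: 111011001110110 (30326)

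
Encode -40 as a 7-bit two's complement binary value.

1. Binary of +40:  0101000
2. Invert bits:     1010111
3. Add 1:           1011000

Answer: 1011000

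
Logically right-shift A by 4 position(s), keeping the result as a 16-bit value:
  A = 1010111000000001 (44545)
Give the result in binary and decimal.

Logical shift right by 4: drop the bottom 4 bit(s), prepend 4 zero(s) on the left.
  1010111000000001  ->  keep [101011100000], discard [0001], prepend 0000
= 0000101011100000

Answer: 0000101011100000 (2784)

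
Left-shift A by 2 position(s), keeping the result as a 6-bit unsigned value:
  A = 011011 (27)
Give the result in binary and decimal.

Shift left by 2: drop the top 2 bit(s), append 2 zero(s) on the right.
  011011  ->  discard [01], keep [1011], append 00
= 101100

Answer: 101100 (44)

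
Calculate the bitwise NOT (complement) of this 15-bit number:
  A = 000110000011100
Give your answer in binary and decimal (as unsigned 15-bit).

Flip each bit (0->1, 1->0):
  000110000011100
  111001111100011

Answer: 111001111100011 (29667)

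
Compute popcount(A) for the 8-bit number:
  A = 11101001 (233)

11101001
1-bits at positions (from bit 0 = LSB): 0, 3, 5, 6, 7
Count = 5

Answer: 5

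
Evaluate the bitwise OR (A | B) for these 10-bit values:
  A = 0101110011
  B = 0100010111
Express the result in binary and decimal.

Apply | to each column (1 where either bit is 1):
  0101110011
| 0100010111
------------
  0101110111

Answer: 0101110111 (375)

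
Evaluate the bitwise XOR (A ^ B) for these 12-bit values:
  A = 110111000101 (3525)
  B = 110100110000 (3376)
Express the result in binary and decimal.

Apply ^ to each column (1 where bits differ):
  110111000101
^ 110100110000
--------------
  000011110101

Answer: 000011110101 (245)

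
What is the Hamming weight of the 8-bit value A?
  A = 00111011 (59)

00111011
1-bits at positions (from bit 0 = LSB): 0, 1, 3, 4, 5
Count = 5

Answer: 5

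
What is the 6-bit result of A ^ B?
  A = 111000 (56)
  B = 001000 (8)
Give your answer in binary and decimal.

Apply ^ to each column (1 where bits differ):
  111000
^ 001000
--------
  110000

Answer: 110000 (48)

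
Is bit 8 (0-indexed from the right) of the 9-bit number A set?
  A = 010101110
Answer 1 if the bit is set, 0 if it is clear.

Bit 8 is the 9th from the right.
  010101110
  ^
That bit is 0.

Answer: 0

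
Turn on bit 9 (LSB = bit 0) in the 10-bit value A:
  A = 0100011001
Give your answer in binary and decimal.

Mask = 1 << 9 = 1000000000
Bit 9 of A is 0, so OR-ing with the mask flips it to 1.
  0100011001
| 1000000000
------------
  1100011001

Answer: 1100011001 (793)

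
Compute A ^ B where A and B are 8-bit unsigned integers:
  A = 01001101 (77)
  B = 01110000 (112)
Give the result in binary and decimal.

Apply ^ to each column (1 where bits differ):
  01001101
^ 01110000
----------
  00111101

Answer: 00111101 (61)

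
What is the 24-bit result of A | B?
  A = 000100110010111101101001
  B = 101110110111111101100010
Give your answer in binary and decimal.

Apply | to each column (1 where either bit is 1):
  000100110010111101101001
| 101110110111111101100010
--------------------------
  101110110111111101101011

Answer: 101110110111111101101011 (12287851)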